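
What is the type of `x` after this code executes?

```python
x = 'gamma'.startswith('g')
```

str.startswith() returns bool

bool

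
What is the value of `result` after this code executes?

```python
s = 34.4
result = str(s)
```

s = 34.4; result = '34.4'

'34.4'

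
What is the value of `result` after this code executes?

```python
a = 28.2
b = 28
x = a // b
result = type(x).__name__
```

a is float; b is int; x is float; result = 'float'

'float'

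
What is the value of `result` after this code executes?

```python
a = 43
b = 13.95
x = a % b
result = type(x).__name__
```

a is int; b is float; x is float; result = 'float'

'float'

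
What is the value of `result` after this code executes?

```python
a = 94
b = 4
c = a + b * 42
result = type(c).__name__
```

a is int; b is int; c is int; result = 'int'

'int'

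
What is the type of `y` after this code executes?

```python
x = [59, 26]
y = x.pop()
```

list.pop() returns the popped element

int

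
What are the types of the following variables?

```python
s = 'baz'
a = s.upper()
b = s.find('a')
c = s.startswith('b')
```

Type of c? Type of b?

startswith() returns bool; find() returns int

bool, int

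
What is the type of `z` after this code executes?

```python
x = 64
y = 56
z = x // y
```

int // int = int

int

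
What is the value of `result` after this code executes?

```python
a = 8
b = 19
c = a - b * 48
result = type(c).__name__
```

a is int; b is int; c is int; result = 'int'

'int'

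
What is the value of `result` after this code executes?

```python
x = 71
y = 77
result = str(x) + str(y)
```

x = 71; y = 77; result = '7177'

'7177'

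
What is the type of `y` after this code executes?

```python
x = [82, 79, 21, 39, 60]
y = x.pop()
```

list.pop() returns the popped element

int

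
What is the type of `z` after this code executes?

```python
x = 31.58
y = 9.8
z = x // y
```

float // float = float

float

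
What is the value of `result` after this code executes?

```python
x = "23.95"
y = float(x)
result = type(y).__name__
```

x is str; y is float; result = 'float'

'float'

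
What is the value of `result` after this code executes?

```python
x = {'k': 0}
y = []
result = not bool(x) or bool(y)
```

x = {'k': 0}; y = []; result = False

False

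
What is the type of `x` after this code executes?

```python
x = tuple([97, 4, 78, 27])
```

tuple() constructor returns tuple

tuple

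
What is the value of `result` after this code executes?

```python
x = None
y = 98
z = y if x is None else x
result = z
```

x = None; y = 98; z = 98; result = 98

98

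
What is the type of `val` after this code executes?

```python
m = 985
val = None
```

None has type NoneType

NoneType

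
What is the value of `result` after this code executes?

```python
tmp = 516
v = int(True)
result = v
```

tmp = 516; v = 1; result = 1

1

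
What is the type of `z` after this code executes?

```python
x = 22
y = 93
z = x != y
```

Comparison returns bool

bool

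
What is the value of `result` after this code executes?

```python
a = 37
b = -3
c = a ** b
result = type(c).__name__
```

a is int; b is int; c is float; result = 'float'

'float'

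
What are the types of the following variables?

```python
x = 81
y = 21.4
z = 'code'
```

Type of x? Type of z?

x is assigned a bare integer (no decimal point), so it is an int; z is assigned a quoted string literal, so it is a str

int, str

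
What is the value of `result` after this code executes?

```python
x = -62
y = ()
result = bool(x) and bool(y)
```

x = -62; y = (); result = False

False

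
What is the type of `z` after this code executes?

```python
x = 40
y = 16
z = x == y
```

Equality comparison returns bool

bool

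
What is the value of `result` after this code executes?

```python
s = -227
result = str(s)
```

s = -227; result = '-227'

'-227'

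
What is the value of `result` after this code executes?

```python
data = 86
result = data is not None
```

data = 86; result = True

True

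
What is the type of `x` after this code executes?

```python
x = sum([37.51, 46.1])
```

sum() of floats returns float

float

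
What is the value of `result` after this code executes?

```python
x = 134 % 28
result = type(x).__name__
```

x is int; result = 'int'

'int'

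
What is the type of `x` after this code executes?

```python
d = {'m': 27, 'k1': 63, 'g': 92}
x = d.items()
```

dict.items() returns dict_items view

dict_items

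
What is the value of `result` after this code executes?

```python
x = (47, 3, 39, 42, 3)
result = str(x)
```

x = (47, 3, 39, 42, 3); result = '(47, 3, 39, 42, 3)'

'(47, 3, 39, 42, 3)'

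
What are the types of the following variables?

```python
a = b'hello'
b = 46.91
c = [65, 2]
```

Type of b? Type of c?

b is assigned a number with a decimal point, so it is a float; c is assigned a list literal (square brackets)

float, list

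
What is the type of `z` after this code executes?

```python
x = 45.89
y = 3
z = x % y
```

float % int = float

float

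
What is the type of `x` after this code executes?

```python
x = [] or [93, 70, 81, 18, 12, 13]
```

'or' returns first truthy value (list)

list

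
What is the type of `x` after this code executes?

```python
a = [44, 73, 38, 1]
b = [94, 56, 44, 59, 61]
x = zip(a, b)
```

zip() returns a zip object

zip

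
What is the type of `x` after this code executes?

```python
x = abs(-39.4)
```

abs() of float returns float

float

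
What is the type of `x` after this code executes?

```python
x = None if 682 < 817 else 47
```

682 < 817 is True, so the if branch is taken

NoneType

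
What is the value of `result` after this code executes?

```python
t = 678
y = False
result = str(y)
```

t = 678; y = False; result = 'False'

'False'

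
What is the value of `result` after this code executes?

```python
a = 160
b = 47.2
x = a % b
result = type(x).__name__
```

a is int; b is float; x is float; result = 'float'

'float'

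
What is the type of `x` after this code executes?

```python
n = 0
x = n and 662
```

'and' returns first falsy value (0 is int)

int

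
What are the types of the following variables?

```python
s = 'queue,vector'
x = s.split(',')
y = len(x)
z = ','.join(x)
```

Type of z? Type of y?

str.join() returns str; len() returns int

str, int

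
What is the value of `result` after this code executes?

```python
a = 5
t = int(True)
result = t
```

a = 5; t = 1; result = 1

1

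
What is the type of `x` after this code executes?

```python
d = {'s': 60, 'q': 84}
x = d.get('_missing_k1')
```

dict.get() returns None when key not found

NoneType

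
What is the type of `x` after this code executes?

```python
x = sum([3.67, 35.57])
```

sum() of floats returns float

float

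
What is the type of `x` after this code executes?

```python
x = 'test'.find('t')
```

str.find() returns int index

int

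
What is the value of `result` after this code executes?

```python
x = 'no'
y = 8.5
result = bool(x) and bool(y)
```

x = 'no'; y = 8.5; result = True

True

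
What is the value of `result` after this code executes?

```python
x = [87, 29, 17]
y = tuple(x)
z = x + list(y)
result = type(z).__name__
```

x is list; y is tuple; z is list; result = 'list'

'list'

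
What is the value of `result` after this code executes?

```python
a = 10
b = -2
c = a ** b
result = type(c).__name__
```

a is int; b is int; c is float; result = 'float'

'float'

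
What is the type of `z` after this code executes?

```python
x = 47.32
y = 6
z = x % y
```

float % int = float

float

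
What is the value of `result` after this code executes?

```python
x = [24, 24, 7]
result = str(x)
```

x = [24, 24, 7]; result = '[24, 24, 7]'

'[24, 24, 7]'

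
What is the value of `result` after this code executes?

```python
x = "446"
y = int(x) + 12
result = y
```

x = '446'; y = 458; result = 458

458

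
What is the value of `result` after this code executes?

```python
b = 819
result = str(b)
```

b = 819; result = '819'

'819'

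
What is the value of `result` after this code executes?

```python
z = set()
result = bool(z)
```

z = set(); result = False

False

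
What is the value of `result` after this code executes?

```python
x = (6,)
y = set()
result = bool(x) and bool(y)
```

x = (6,); y = set(); result = False

False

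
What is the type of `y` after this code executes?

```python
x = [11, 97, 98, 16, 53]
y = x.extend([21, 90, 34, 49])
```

list.extend() returns None

NoneType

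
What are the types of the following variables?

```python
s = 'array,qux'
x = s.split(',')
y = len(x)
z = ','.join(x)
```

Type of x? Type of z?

str.split() returns list; str.join() returns str

list, str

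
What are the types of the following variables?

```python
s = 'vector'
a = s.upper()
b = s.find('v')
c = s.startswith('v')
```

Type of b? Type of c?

find() returns int; startswith() returns bool

int, bool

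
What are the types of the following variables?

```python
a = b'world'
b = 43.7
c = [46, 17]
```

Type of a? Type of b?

a is assigned a bytes literal (b'...' prefix); b is assigned a number with a decimal point, so it is a float

bytes, float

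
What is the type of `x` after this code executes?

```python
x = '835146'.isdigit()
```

str.isdigit() returns bool

bool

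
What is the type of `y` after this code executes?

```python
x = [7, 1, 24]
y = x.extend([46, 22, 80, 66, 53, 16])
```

list.extend() returns None

NoneType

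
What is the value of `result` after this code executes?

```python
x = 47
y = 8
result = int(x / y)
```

x = 47; y = 8; result = 5

5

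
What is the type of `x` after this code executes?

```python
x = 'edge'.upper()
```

str.upper() returns str

str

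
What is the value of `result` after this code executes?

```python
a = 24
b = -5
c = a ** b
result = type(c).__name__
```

a is int; b is int; c is float; result = 'float'

'float'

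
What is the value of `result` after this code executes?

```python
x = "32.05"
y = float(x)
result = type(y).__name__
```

x is str; y is float; result = 'float'

'float'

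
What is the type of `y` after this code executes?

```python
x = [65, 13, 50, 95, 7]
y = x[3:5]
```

Slicing a list returns a list

list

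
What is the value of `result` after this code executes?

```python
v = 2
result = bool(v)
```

v = 2; result = True

True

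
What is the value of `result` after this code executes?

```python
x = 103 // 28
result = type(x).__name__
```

x is int; result = 'int'

'int'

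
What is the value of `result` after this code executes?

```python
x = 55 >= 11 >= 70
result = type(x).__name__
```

x is bool; result = 'bool'

'bool'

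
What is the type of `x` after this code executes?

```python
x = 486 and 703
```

'and' with truthy values returns last operand (int)

int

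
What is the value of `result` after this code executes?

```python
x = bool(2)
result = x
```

x = True; result = True

True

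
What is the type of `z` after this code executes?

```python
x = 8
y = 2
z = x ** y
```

positive int ** positive int = int

int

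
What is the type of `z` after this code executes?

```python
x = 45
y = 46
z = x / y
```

int / int = float

float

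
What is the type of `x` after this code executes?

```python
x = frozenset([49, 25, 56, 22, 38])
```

frozenset() returns frozenset

frozenset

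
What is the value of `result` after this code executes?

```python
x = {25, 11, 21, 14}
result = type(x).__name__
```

x is set; result = 'set'

'set'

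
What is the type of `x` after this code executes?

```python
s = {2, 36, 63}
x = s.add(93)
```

set.add() returns None (mutates in place)

NoneType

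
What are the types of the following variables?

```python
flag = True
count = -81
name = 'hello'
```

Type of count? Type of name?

count is assigned a bare integer (no decimal point), so it is an int; name is assigned a quoted string literal, so it is a str

int, str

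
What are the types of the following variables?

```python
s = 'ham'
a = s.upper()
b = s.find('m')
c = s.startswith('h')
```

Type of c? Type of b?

startswith() returns bool; find() returns int

bool, int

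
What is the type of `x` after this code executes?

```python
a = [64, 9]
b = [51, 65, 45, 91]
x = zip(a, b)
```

zip() returns a zip object

zip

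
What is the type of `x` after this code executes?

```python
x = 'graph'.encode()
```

str.encode() returns bytes

bytes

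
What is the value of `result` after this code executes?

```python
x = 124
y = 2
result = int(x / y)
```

x = 124; y = 2; result = 62

62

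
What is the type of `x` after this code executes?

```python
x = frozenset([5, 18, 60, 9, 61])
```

frozenset() returns frozenset

frozenset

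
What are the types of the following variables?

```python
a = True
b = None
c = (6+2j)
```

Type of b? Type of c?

b is assigned None, whose type is NoneType; c is assigned (6+2j), an int plus an imaginary literal (j suffix), which evaluates to complex

NoneType, complex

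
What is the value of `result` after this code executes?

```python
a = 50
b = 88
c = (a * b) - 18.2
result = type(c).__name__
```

a is int; b is int; c is float; result = 'float'

'float'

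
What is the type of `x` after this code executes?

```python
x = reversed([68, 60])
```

reversed() on a list returns list_reverseiterator

list_reverseiterator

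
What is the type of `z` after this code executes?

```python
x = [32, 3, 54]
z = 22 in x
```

'in' operator returns bool

bool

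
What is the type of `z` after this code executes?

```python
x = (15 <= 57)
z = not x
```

'not' returns bool

bool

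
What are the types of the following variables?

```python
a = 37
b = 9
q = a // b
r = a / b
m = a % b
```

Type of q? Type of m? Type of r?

// returns int; % of ints returns int; / returns float

int, int, float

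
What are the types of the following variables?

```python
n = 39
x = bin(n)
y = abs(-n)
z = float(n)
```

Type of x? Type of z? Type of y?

bin() returns str; float() returns float; abs() of int returns int

str, float, int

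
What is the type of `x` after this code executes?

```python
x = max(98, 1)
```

max() of ints returns int

int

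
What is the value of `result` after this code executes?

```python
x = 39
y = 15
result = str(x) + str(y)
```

x = 39; y = 15; result = '3915'

'3915'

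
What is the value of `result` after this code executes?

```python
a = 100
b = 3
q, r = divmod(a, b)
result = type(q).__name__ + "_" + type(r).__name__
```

a is int; b is int; q is int; r is int; result = 'int_int'

'int_int'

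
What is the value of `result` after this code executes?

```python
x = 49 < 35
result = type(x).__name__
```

x is bool; result = 'bool'

'bool'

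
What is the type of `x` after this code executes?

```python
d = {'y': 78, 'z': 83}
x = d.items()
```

dict.items() returns dict_items view

dict_items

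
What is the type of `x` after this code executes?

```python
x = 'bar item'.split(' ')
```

str.split() returns list

list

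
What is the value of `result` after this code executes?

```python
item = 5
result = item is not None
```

item = 5; result = True

True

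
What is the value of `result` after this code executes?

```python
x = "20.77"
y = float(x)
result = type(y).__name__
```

x is str; y is float; result = 'float'

'float'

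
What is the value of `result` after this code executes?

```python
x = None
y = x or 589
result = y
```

x = None; y = 589; result = 589

589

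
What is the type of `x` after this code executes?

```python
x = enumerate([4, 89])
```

enumerate() returns an enumerate object

enumerate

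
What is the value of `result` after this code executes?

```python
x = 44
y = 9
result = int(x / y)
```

x = 44; y = 9; result = 4

4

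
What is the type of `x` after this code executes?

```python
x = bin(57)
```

bin() returns str representation

str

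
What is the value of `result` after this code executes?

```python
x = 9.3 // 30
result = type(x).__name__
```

x is float; result = 'float'

'float'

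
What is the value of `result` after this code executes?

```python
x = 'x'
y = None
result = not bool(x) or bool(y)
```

x = 'x'; y = None; result = False

False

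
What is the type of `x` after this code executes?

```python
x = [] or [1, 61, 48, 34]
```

'or' returns first truthy value (list)

list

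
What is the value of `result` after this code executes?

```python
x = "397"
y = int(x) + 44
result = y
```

x = '397'; y = 441; result = 441

441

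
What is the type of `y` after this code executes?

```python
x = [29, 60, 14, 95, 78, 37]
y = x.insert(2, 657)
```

list.insert() returns None

NoneType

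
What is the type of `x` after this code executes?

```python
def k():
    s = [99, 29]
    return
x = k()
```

Bare return returns None

NoneType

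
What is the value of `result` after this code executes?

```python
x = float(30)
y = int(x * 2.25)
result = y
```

x = 30.0; y = 67; result = 67

67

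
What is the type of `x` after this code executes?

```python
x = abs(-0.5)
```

abs() of float returns float

float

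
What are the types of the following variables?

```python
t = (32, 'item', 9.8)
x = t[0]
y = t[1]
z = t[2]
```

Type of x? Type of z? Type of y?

tuple[0] is int; tuple[2] is float; tuple[1] is str

int, float, str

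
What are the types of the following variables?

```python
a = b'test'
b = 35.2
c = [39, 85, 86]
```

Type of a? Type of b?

a is assigned a bytes literal (b'...' prefix); b is assigned a number with a decimal point, so it is a float

bytes, float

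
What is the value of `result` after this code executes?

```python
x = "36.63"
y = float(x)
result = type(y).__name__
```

x is str; y is float; result = 'float'

'float'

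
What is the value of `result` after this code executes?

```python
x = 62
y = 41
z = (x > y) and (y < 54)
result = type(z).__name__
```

x is int; y is int; z is bool; result = 'bool'

'bool'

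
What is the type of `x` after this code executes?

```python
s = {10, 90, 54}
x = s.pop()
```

Popping from set[int] returns int

int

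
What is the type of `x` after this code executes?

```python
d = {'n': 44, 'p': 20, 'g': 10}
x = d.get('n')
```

dict.get() returns value type when found

int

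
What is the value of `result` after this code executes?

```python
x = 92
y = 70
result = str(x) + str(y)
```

x = 92; y = 70; result = '9270'

'9270'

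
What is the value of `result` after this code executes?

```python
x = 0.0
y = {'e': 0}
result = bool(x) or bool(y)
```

x = 0.0; y = {'e': 0}; result = True

True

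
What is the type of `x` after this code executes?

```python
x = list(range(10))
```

list(range()) returns list

list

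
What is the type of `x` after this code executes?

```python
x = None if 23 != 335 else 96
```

23 != 335 is True, so the if branch is taken

NoneType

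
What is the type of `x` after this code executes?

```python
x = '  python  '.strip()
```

str.strip() returns str

str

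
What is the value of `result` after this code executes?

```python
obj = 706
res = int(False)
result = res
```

obj = 706; res = 0; result = 0

0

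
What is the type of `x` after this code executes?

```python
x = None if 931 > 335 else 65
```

931 > 335 is True, so the if branch is taken

NoneType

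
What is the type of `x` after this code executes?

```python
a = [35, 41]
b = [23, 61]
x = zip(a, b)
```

zip() returns a zip object

zip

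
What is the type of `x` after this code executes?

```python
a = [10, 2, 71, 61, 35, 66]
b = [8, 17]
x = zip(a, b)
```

zip() returns a zip object

zip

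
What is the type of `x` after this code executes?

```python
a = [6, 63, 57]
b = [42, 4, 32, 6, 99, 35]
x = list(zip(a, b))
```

list(zip()) returns a list of tuples

list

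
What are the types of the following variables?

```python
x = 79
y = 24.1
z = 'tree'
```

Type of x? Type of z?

x is assigned a bare integer (no decimal point), so it is an int; z is assigned a quoted string literal, so it is a str

int, str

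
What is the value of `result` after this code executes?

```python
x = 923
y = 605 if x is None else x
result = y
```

x = 923; y = 923; result = 923

923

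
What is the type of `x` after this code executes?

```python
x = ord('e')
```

ord() returns int (code point)

int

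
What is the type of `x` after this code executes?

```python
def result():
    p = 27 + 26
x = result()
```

Function without return returns None

NoneType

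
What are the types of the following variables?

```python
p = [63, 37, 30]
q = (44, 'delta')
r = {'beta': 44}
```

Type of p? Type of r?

p is assigned a list literal (square brackets); r is assigned a dict literal ({key: value})

list, dict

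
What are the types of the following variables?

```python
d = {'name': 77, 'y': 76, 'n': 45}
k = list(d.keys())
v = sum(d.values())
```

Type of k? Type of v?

list() converts to list; sum of ints is int

list, int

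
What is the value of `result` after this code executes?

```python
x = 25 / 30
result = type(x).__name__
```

x is float; result = 'float'

'float'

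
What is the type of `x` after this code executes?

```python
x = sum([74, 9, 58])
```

sum() of ints returns int

int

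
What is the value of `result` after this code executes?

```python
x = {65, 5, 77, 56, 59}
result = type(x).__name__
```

x is set; result = 'set'

'set'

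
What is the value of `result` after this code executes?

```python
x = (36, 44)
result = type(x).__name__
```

x is tuple; result = 'tuple'

'tuple'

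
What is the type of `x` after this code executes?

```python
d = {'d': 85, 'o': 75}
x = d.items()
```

dict.items() returns dict_items view

dict_items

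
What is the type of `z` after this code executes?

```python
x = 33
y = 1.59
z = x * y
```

int * float = float

float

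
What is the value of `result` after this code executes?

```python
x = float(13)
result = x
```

x = 13.0; result = 13.0

13.0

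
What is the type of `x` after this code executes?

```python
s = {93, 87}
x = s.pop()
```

Popping from set[int] returns int

int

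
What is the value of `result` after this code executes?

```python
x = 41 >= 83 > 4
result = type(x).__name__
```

x is bool; result = 'bool'

'bool'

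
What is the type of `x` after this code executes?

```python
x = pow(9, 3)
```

pow(int, int) returns int

int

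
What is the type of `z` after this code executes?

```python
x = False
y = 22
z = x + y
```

bool + int = int (bool is subclass of int)

int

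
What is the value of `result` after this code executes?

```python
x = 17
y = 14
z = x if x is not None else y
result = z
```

x = 17; y = 14; z = 17; result = 17

17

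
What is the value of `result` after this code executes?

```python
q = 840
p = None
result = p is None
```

q = 840; p = None; result = True

True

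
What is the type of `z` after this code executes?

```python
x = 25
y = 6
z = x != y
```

Comparison returns bool

bool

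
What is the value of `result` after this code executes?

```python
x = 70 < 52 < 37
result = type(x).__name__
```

x is bool; result = 'bool'

'bool'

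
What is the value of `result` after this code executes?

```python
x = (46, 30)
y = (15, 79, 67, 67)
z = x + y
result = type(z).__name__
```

x is tuple; y is tuple; z is tuple; result = 'tuple'

'tuple'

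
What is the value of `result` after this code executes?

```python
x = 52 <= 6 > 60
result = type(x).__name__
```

x is bool; result = 'bool'

'bool'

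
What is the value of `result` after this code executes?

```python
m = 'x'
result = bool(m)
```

m = 'x'; result = True

True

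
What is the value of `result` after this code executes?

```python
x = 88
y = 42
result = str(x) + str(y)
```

x = 88; y = 42; result = '8842'

'8842'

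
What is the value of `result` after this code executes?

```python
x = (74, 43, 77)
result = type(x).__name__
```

x is tuple; result = 'tuple'

'tuple'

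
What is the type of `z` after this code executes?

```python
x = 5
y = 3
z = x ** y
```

positive int ** positive int = int

int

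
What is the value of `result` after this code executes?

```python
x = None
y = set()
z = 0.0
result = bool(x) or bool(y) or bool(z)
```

x = None; y = set(); z = 0.0; result = False

False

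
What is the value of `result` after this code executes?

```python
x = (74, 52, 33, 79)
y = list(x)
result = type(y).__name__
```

x is tuple; y is list; result = 'list'

'list'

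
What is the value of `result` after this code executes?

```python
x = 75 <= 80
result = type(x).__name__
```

x is bool; result = 'bool'

'bool'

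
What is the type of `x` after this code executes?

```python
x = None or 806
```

'or' with None returns the other truthy value

int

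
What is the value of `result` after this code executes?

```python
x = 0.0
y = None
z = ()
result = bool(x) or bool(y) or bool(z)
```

x = 0.0; y = None; z = (); result = False

False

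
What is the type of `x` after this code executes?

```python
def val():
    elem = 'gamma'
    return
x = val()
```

Bare return returns None

NoneType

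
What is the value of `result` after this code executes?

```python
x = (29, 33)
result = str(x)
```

x = (29, 33); result = '(29, 33)'

'(29, 33)'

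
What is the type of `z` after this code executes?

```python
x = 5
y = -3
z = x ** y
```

int ** negative = float

float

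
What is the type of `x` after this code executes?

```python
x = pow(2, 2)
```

pow(int, int) returns int

int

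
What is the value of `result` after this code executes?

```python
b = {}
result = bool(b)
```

b = {}; result = False

False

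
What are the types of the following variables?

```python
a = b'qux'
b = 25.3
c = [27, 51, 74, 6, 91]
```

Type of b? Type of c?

b is assigned a number with a decimal point, so it is a float; c is assigned a list literal (square brackets)

float, list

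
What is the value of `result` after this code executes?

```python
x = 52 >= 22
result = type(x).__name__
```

x is bool; result = 'bool'

'bool'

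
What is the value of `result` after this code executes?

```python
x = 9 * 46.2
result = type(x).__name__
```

x is float; result = 'float'

'float'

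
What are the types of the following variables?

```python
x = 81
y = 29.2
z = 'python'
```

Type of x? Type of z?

x is assigned a bare integer (no decimal point), so it is an int; z is assigned a quoted string literal, so it is a str

int, str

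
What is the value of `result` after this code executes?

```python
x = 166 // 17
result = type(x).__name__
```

x is int; result = 'int'

'int'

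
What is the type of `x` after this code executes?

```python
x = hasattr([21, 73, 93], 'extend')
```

hasattr() returns bool

bool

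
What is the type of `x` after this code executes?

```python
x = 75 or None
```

'or' returns first truthy value

int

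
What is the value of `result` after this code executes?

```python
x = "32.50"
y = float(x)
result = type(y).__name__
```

x is str; y is float; result = 'float'

'float'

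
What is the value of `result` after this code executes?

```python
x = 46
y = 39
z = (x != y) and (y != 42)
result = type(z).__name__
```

x is int; y is int; z is bool; result = 'bool'

'bool'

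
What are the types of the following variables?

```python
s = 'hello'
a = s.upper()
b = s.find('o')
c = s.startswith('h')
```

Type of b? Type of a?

find() returns int; upper() returns str

int, str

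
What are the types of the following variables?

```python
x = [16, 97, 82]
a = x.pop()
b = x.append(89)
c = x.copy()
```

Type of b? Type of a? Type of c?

append() returns None; pop() returns element; copy() returns list

NoneType, int, list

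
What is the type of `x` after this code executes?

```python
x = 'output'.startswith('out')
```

str.startswith() returns bool

bool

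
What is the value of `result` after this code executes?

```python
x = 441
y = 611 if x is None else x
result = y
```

x = 441; y = 441; result = 441

441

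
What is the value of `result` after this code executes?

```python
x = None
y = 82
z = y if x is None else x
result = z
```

x = None; y = 82; z = 82; result = 82

82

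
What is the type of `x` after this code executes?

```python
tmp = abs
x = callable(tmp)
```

callable() returns bool

bool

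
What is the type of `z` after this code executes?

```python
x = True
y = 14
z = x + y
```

bool + int = int (bool is subclass of int)

int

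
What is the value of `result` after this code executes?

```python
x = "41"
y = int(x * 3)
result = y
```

x = '41'; y = 414141; result = 414141

414141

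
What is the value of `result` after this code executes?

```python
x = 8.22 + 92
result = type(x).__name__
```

x is float; result = 'float'

'float'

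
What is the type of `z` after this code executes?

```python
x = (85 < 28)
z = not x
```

'not' returns bool

bool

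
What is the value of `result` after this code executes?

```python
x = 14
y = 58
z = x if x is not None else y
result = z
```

x = 14; y = 58; z = 14; result = 14

14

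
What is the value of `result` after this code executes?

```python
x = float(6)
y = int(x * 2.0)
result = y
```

x = 6.0; y = 12; result = 12

12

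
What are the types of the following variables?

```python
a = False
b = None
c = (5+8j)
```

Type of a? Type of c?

a is assigned the constant False, which has type bool; c is assigned (5+8j), an int plus an imaginary literal (j suffix), which evaluates to complex

bool, complex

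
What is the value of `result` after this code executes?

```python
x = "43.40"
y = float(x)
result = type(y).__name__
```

x is str; y is float; result = 'float'

'float'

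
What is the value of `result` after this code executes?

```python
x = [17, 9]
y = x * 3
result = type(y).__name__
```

x is list; y is list; result = 'list'

'list'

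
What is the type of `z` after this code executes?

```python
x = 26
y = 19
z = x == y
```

Equality comparison returns bool

bool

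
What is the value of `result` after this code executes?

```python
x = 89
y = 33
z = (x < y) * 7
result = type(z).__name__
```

x is int; y is int; z is int; result = 'int'

'int'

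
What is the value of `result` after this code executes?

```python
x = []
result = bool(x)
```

x = []; result = False

False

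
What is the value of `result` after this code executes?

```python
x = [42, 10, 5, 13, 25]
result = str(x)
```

x = [42, 10, 5, 13, 25]; result = '[42, 10, 5, 13, 25]'

'[42, 10, 5, 13, 25]'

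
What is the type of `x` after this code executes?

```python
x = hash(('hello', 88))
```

hash() returns int

int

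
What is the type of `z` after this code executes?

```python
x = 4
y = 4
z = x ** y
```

positive int ** positive int = int

int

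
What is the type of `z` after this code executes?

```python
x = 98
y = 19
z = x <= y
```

Comparison returns bool

bool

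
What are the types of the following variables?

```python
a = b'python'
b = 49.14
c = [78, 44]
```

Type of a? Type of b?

a is assigned a bytes literal (b'...' prefix); b is assigned a number with a decimal point, so it is a float

bytes, float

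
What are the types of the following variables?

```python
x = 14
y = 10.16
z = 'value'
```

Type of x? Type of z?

x is assigned a bare integer (no decimal point), so it is an int; z is assigned a quoted string literal, so it is a str

int, str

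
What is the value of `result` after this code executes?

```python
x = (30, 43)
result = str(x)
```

x = (30, 43); result = '(30, 43)'

'(30, 43)'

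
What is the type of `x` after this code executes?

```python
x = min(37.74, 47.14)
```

min() of floats returns float

float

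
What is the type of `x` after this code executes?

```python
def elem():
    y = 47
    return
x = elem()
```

Bare return returns None

NoneType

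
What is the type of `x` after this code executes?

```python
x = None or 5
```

'or' with None returns the other truthy value

int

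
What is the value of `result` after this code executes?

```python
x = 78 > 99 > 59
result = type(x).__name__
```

x is bool; result = 'bool'

'bool'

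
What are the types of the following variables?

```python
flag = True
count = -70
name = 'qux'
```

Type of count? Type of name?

count is assigned a bare integer (no decimal point), so it is an int; name is assigned a quoted string literal, so it is a str

int, str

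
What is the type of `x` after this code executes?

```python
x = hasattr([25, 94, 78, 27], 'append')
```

hasattr() returns bool

bool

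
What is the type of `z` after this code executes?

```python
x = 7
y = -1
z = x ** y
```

int ** negative = float

float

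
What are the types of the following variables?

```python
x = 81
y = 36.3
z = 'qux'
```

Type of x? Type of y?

x is assigned a bare integer (no decimal point), so it is an int; y is assigned a number with a decimal point, so it is a float

int, float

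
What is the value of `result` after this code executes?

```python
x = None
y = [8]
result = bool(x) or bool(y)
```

x = None; y = [8]; result = True

True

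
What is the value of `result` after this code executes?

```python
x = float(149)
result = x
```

x = 149.0; result = 149.0

149.0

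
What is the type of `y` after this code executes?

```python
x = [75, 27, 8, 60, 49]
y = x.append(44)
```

list.append() returns None (mutates in place)

NoneType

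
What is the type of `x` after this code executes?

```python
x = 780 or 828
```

'or' returns first truthy value (int)

int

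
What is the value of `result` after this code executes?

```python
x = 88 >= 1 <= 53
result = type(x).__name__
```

x is bool; result = 'bool'

'bool'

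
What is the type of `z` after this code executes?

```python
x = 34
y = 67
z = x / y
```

int / int = float

float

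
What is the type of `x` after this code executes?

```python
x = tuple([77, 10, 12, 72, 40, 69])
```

tuple() constructor returns tuple

tuple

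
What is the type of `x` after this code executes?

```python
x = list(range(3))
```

list(range()) returns list

list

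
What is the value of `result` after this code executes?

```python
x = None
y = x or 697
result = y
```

x = None; y = 697; result = 697

697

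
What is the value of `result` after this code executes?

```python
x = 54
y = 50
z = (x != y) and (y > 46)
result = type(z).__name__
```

x is int; y is int; z is bool; result = 'bool'

'bool'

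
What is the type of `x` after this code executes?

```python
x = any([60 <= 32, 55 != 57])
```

any() returns bool

bool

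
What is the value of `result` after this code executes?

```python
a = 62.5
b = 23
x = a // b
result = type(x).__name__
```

a is float; b is int; x is float; result = 'float'

'float'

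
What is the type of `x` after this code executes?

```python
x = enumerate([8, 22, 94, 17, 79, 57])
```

enumerate() returns an enumerate object

enumerate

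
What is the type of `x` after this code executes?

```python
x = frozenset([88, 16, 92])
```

frozenset() returns frozenset

frozenset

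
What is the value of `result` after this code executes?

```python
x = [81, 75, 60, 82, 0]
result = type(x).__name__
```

x is list; result = 'list'

'list'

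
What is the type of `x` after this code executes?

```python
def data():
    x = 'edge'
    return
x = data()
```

Bare return returns None

NoneType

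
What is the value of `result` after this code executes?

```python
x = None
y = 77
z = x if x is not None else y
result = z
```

x = None; y = 77; z = 77; result = 77

77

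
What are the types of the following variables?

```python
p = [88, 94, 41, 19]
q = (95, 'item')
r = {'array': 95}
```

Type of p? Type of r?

p is assigned a list literal (square brackets); r is assigned a dict literal ({key: value})

list, dict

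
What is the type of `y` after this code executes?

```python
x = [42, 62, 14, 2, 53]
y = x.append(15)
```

list.append() returns None (mutates in place)

NoneType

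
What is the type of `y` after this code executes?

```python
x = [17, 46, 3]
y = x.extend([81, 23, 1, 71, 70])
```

list.extend() returns None

NoneType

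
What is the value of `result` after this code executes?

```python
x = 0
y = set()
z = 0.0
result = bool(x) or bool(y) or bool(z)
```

x = 0; y = set(); z = 0.0; result = False

False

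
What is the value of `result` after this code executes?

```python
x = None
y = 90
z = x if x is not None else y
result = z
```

x = None; y = 90; z = 90; result = 90

90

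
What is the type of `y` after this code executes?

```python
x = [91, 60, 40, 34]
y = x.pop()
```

list.pop() returns the popped element

int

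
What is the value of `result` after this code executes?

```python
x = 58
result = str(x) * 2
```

x = 58; result = '5858'

'5858'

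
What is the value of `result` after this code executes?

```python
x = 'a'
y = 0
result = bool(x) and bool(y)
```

x = 'a'; y = 0; result = False

False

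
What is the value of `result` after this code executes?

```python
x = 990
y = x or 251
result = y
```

x = 990; y = 990; result = 990

990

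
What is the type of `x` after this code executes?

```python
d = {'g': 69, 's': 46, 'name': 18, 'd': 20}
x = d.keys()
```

.keys() returns dict_keys view

dict_keys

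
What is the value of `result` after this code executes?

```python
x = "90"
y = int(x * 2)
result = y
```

x = '90'; y = 9090; result = 9090

9090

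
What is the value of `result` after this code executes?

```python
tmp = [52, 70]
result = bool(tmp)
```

tmp = [52, 70]; result = True

True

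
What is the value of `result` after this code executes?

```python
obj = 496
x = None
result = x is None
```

obj = 496; x = None; result = True

True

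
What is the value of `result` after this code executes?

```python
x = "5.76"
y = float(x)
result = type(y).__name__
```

x is str; y is float; result = 'float'

'float'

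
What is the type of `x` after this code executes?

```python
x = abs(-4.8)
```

abs() of float returns float

float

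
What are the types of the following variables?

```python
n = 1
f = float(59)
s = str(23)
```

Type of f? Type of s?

f is assigned the result of calling float(), which returns a float; s is assigned the result of calling str(), which returns a str

float, str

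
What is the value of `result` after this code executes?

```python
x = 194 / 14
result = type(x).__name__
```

x is float; result = 'float'

'float'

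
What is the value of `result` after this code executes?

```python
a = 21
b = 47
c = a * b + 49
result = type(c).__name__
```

a is int; b is int; c is int; result = 'int'

'int'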